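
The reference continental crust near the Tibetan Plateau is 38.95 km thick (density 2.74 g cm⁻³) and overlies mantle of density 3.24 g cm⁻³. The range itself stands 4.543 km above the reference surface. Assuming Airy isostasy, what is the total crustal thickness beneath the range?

68.4 km

Root depth r = h ρ_c / (ρ_m − ρ_c) = 4.543 km × 2.74 / 0.5 = 24.9 km.
Total thickness = T + h + r = 38.95 km + 4.543 km + 24.9 km = 68.4 km.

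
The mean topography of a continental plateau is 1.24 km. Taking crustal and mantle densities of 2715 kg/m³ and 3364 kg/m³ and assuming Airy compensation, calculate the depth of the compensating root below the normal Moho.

Balancing pressure at the compensation depth: the weight of the topography is balanced by the buoyancy of the root, ρ_c h = (ρ_m − ρ_c) r.
r = h · ρ_c / (ρ_m − ρ_c) = 1.24 km × 2715 / (3364 − 2715) = 5.19 km.

5.19 km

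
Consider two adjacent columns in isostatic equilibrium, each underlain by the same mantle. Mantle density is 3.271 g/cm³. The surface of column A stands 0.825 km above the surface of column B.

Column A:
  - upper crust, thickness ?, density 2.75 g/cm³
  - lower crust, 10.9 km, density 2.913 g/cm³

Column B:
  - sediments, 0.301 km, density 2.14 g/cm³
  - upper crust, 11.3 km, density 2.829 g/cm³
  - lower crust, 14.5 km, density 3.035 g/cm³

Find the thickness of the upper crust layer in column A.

14.5 km

Take the compensation level at the base of the deeper column (depth z_c below the surface of column A) and equate Σ ρ_i t_i down to z_c; mantle fills any gap and the z_c terms cancel.
Column A: x×2.75 + 10.9×2.913 + (z_c − 10.9 − x)×3.271
Column B: 0.825×0 + 0.301×2.14 + 11.3×2.829 + 14.5×3.035 + (z_c − 0.825 − 26.101)×3.271
The z_c×3.271 term appears on both sides and cancels. Collect the known terms of each column as K = Σ(ρt)_known − 3.271 × (depth of known layers): K_A = 31.7517 − 3.271×10.9 = −3.9022; K_B = 76.61934 − 3.271×(0.825 + 26.101) = −11.455606.
Balance: K_A − x×(3.271 − 2.75) = K_B, so x = (K_A − K_B)/(3.271 − 2.75) = 7.55341/0.521 = 14.5 km.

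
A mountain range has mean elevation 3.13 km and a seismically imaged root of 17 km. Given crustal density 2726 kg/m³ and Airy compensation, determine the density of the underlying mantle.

3230 kg/m³

Airy balance: ρ_c h = (ρ_m − ρ_c) r → ρ_m = ρ_c (1 + h/r).
ρ_m = 2726 × (1 + 3.13 km/17 km) = 3230 kg/m³.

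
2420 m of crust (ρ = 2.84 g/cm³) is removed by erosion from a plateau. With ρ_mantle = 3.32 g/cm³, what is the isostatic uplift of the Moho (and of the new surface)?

2070 m

Unloading: uplift u = e ρ_c/ρ_m = 2420 m × 2.84/3.32 = 2070 m.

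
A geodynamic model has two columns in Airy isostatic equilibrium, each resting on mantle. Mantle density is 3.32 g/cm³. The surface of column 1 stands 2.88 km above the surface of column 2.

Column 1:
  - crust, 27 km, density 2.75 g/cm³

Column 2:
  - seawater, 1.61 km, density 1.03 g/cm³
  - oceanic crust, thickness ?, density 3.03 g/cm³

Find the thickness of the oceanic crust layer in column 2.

Take the compensation level at the base of the deeper column (depth z_c below the surface of column 1) and equate Σ ρ_i t_i down to z_c; mantle fills any gap and the z_c terms cancel.
Column 1: 27×2.75 + (z_c − 27)×3.32
Column 2: 2.88×0 + 1.61×1.03 + x×3.03 + (z_c − 2.88 − 1.61 − x)×3.32
The z_c×3.32 term appears on both sides and cancels. Collect the known terms of each column as K = Σ(ρt)_known − 3.32 × (depth of known layers): K_1 = 74.25 − 3.32×27 = −15.39; K_2 = 1.6583 − 3.32×(2.88 + 1.61) = −13.2485.
Balance: K_1 = K_2 − x×(3.32 − 3.03), so x = (K_2 − K_1)/(3.32 − 3.03) = 2.1415/0.29 = 7.38 km.

7.38 km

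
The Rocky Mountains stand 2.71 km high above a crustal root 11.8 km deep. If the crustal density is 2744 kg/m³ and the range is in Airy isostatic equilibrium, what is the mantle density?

3370 kg/m³

Airy balance: ρ_c h = (ρ_m − ρ_c) r → ρ_m = ρ_c (1 + h/r).
ρ_m = 2744 × (1 + 2.71 km/11.8 km) = 3370 kg/m³.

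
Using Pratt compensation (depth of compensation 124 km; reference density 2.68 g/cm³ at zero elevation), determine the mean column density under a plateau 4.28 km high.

2.59 g/cm³

Pratt balance: ρ_ref D = ρ (D + h).
ρ = ρ_ref D/(D + h) = 2.68 × 124 km/(124 km + 4.28 km) = 2.59 g/cm³.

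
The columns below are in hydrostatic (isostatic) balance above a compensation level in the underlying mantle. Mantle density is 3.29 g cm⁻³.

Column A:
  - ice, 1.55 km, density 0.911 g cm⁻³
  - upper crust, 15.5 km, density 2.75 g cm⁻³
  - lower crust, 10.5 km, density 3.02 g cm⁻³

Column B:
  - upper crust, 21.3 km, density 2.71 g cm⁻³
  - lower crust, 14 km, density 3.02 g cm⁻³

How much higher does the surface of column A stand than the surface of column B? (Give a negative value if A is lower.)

−0.377 km

For any compensation level in the mantle, the mantle terms cancel and isostasy reduces to e = (Σt_A − Σt_B) − (Σ(ρt)_A − Σ(ρt)_B) / ρ_m.
Σt_A = 27.55 km; Σt_B = 35.3 km; Σ(ρt)_A = 75.74705; Σ(ρt)_B = 100.003 (in km·g cm⁻³).
e = (27.55 − 35.3) − (75.74705 − 100.003) / 3.29 = −0.377 km.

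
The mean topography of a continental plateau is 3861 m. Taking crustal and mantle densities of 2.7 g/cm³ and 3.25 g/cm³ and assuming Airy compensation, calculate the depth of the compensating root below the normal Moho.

19000 m

For local isostatic compensation: the weight of the topography is balanced by the buoyancy of the root, ρ_c h = (ρ_m − ρ_c) r.
r = h · ρ_c / (ρ_m − ρ_c) = 3861 m × 2.7 / (3.25 − 2.7) = 19000 m.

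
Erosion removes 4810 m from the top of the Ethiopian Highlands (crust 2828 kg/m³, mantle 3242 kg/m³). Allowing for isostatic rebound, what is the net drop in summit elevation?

Rebound u = e ρ_c/ρ_m = 4810 m × 2828/3242 = 4196 m.
Net surface drop = e − u = 4810 m − 4196 m = e (ρ_m − ρ_c)/ρ_m = 614 m.

614 m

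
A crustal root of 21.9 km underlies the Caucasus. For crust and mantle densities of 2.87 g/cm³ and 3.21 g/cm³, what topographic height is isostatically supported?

Isostatic balance requires: ρ_c h = (ρ_m − ρ_c) r.
h = r (ρ_m − ρ_c) / ρ_c = 21.9 km × (3.21 − 2.87) / 2.87 = 2.59 km.

2.59 km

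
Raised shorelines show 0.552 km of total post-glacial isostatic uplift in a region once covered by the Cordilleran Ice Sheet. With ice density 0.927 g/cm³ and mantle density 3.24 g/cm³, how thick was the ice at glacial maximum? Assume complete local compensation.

u = t ρ_ice/ρ_m → t = u ρ_m/ρ_ice = 0.552 km × 3.24/0.927 = 1.93 km.

1.93 km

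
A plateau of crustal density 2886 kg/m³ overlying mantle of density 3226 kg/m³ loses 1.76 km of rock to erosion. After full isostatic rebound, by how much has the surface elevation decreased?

0.185 km

Rebound u = e ρ_c/ρ_m = 1.76 km × 2886/3226 = 1.575 km.
Net surface drop = e − u = 1.76 km − 1.575 km = e (ρ_m − ρ_c)/ρ_m = 0.185 km.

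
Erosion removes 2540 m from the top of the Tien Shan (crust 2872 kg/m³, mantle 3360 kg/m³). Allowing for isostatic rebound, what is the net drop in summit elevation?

369 m

Rebound u = e ρ_c/ρ_m = 2540 m × 2872/3360 = 2171 m.
Net surface drop = e − u = 2540 m − 2171 m = e (ρ_m − ρ_c)/ρ_m = 369 m.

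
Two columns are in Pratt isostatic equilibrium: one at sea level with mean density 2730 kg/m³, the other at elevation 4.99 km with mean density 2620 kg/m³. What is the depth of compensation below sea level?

ρ_ref D = ρ (D + h) → D (ρ_ref − ρ) = ρ h.
D = ρ h/(ρ_ref − ρ) = 2620 × 4.99 km/(2730 − 2620) = 119 km.

119 km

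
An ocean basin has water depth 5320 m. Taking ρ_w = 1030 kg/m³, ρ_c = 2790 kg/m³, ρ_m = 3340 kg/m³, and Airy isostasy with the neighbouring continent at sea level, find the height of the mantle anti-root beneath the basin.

Isostatic balance requires: replacing crust with seawater at the top is compensated by replacing crust with mantle at the base: d (ρ_c − ρ_w) = a (ρ_m − ρ_c).
a = d (ρ_c − ρ_w)/(ρ_m − ρ_c) = 5320 m × 1760/550 = 17000 m.

17000 m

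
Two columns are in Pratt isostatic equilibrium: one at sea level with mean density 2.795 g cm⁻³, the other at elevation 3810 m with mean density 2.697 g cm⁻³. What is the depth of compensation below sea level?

105000 m

ρ_ref D = ρ (D + h) → D (ρ_ref − ρ) = ρ h.
D = ρ h/(ρ_ref − ρ) = 2.697 × 3810 m/(2.795 − 2.697) = 105000 m.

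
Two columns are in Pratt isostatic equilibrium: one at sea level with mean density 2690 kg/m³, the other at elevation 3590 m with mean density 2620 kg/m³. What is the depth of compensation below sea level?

134000 m

ρ_ref D = ρ (D + h) → D (ρ_ref − ρ) = ρ h.
D = ρ h/(ρ_ref − ρ) = 2620 × 3590 m/(2690 − 2620) = 134000 m.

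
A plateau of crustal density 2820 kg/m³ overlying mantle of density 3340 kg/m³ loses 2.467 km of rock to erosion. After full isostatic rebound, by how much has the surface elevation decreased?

Rebound u = e ρ_c/ρ_m = 2.467 km × 2820/3340 = 2.083 km.
Net surface drop = e − u = 2.467 km − 2.083 km = e (ρ_m − ρ_c)/ρ_m = 0.384 km.

0.384 km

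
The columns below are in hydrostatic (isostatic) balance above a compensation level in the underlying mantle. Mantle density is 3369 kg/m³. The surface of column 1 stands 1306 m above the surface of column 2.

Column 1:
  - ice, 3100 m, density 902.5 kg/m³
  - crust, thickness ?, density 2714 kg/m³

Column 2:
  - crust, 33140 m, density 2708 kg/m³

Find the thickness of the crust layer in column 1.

28500 m

Take the compensation level at the base of the deeper column (depth z_c below the surface of column 1) and equate Σ ρ_i t_i down to z_c; mantle fills any gap and the z_c terms cancel.
Column 1: 3100×902.5 + x×2714 + (z_c − 3100 − x)×3369
Column 2: 1306×0 + 33140×2708 + (z_c − 1306 − 33140)×3369
The z_c×3369 term appears on both sides and cancels. Collect the known terms of each column as K = Σ(ρt)_known − 3369 × (depth of known layers): K_1 = 2797750 − 3369×3100 = −7646150; K_2 = 89743120 − 3369×(1306 + 33140) = −26305454.
Balance: K_1 − x×(3369 − 2714) = K_2, so x = (K_1 − K_2)/(3369 − 2714) = 18659300/655 = 28500 m.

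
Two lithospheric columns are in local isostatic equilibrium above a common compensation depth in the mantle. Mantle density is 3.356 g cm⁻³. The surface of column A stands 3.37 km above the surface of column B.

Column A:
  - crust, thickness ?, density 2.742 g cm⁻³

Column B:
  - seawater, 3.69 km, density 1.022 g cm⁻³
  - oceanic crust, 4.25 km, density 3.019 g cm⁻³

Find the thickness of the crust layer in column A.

Take the compensation level at the base of the deeper column (depth z_c below the surface of column A) and equate Σ ρ_i t_i down to z_c; mantle fills any gap and the z_c terms cancel.
Column A: x×2.742 + (z_c − 0 − x)×3.356
Column B: 3.37×0 + 3.69×1.022 + 4.25×3.019 + (z_c − 3.37 − 7.94)×3.356
The z_c×3.356 term appears on both sides and cancels. Collect the known terms of each column as K = Σ(ρt)_known − 3.356 × (depth of known layers): K_A = 0 − 3.356×0 = 0; K_B = 16.60193 − 3.356×(3.37 + 7.94) = −21.35443.
Balance: K_A − x×(3.356 − 2.742) = K_B, so x = (K_A − K_B)/(3.356 − 2.742) = 21.3544/0.614 = 34.8 km.

34.8 km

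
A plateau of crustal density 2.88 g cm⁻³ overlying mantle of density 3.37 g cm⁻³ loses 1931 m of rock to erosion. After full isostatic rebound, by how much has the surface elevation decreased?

281 m

Rebound u = e ρ_c/ρ_m = 1931 m × 2.88/3.37 = 1650 m.
Net surface drop = e − u = 1931 m − 1650 m = e (ρ_m − ρ_c)/ρ_m = 281 m.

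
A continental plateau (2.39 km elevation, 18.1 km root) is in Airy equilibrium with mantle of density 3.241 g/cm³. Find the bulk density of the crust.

ρ_c h = (ρ_m − ρ_c) r → ρ_c (h + r) = ρ_m r → ρ_c = ρ_m r / (h + r).
ρ_c = 3.241 × 18.1 km / (2.39 km + 18.1 km) = 2.86 g/cm³.

2.86 g/cm³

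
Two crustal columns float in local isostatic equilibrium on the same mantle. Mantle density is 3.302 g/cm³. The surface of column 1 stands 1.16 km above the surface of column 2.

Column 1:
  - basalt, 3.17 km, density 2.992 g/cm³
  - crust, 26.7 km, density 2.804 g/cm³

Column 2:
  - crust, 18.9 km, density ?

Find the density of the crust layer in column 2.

Take the compensation level at the base of the deeper column (depth z_c below the surface of column 1) and equate Σ ρ_i t_i down to z_c; mantle fills any gap and the z_c terms cancel.
Column 1: 3.17×2.992 + 26.7×2.804 + (z_c − 29.87)×3.302
Column 2: 1.16×0 + 18.9×ρ + (z_c − 1.16 − 18.9)×3.302
The z_c×3.302 term appears on both sides and cancels. Collect the known terms of each column as K = Σ(ρt)_known − 3.302 × (depth of known layers): K_1 = 84.35144 − 3.302×29.87 = −14.2793; K_2 = 0 − 3.302×(1.16 + 18.9) = −66.23812.
Balance: K_1 = K_2 + 18.9×ρ, so ρ = (K_1 − K_2)/18.9 = 51.9588/18.9 = 2.75 g/cm³.

2.75 g/cm³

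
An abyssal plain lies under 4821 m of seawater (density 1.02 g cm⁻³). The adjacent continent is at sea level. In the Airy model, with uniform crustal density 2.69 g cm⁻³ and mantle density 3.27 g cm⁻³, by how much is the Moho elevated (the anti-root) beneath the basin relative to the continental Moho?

13900 m

Balancing pressure at the compensation depth: replacing crust with seawater at the top is compensated by replacing crust with mantle at the base: d (ρ_c − ρ_w) = a (ρ_m − ρ_c).
a = d (ρ_c − ρ_w)/(ρ_m − ρ_c) = 4821 m × 1.67/0.58 = 13900 m.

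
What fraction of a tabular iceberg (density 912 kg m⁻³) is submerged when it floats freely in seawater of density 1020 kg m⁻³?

89.4%

Submerged fraction = ρ_obj/ρ_fluid = 912/1020 = 89.4%.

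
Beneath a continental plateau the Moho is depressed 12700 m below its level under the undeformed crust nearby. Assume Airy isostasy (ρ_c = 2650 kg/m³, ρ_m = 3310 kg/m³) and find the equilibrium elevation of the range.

Balancing pressure at the compensation depth: ρ_c h = (ρ_m − ρ_c) r.
h = r (ρ_m − ρ_c) / ρ_c = 12700 m × (3310 − 2650) / 2650 = 3160 m.

3160 m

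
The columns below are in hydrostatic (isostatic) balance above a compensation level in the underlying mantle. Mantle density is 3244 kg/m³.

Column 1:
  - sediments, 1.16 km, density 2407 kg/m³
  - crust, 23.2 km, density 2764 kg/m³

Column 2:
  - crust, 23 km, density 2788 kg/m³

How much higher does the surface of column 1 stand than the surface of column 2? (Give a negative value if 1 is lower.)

0.499 km

For any compensation level in the mantle, the mantle terms cancel and isostasy reduces to e = (Σt_1 − Σt_2) − (Σ(ρt)_1 − Σ(ρt)_2) / ρ_m.
Σt_1 = 24.36 km; Σt_2 = 23 km; Σ(ρt)_1 = 66916.92; Σ(ρt)_2 = 64124 (in km·kg/m³).
e = (24.36 − 23) − (66916.92 − 64124) / 3244 = 0.499 km.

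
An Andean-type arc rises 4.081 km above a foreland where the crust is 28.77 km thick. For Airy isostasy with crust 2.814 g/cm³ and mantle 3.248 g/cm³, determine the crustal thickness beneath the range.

Root depth r = h ρ_c / (ρ_m − ρ_c) = 4.081 km × 2.814 / 0.434 = 26.46 km.
Total thickness = T + h + r = 28.77 km + 4.081 km + 26.46 km = 59.3 km.

59.3 km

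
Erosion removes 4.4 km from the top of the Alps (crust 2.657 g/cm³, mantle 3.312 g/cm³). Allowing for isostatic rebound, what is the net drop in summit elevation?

Rebound u = e ρ_c/ρ_m = 4.4 km × 2.657/3.312 = 3.53 km.
Net surface drop = e − u = 4.4 km − 3.53 km = e (ρ_m − ρ_c)/ρ_m = 0.87 km.

0.87 km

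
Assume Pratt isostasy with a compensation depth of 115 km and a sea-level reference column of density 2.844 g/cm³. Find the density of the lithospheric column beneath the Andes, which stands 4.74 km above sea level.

2.73 g/cm³

Pratt balance: ρ_ref D = ρ (D + h).
ρ = ρ_ref D/(D + h) = 2.844 × 115 km/(115 km + 4.74 km) = 2.73 g/cm³.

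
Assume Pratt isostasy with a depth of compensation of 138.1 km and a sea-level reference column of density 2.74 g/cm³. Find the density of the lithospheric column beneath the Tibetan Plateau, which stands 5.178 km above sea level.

2.64 g/cm³

Pratt balance: ρ_ref D = ρ (D + h).
ρ = ρ_ref D/(D + h) = 2.74 × 138.1 km/(138.1 km + 5.178 km) = 2.64 g/cm³.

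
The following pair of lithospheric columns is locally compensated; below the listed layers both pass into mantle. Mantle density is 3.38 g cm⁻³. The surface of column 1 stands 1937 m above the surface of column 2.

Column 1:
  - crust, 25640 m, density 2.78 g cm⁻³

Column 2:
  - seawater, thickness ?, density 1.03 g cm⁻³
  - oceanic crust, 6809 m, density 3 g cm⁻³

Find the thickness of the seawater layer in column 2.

2660 m

Take the compensation level at the base of the deeper column (depth z_c below the surface of column 1) and equate Σ ρ_i t_i down to z_c; mantle fills any gap and the z_c terms cancel.
Column 1: 25640×2.78 + (z_c − 25640)×3.38
Column 2: 1937×0 + x×1.03 + 6809×3 + (z_c − 1937 − 6809 − x)×3.38
The z_c×3.38 term appears on both sides and cancels. Collect the known terms of each column as K = Σ(ρt)_known − 3.38 × (depth of known layers): K_1 = 71279.2 − 3.38×25640 = −15384; K_2 = 20427 − 3.38×(1937 + 6809) = −9134.48.
Balance: K_1 = K_2 − x×(3.38 − 1.03), so x = (K_2 − K_1)/(3.38 − 1.03) = 6249.52/2.35 = 2660 m.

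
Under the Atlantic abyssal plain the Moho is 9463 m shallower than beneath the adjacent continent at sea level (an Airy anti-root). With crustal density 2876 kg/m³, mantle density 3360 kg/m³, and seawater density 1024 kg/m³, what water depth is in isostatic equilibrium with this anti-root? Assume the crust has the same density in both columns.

Replacing a thickness d of crust by seawater at the top must be balanced by replacing crust with mantle at the base: d (ρ_c − ρ_w) = a (ρ_m − ρ_c).
d = a (ρ_m − ρ_c)/(ρ_c − ρ_w) = 9463 m × 484/1852 = 2470 m.

2470 m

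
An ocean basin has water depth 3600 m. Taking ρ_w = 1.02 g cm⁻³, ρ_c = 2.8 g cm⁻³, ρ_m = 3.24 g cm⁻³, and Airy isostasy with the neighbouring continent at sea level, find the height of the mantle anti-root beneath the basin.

14600 m

Balancing pressure at the compensation depth: replacing crust with seawater at the top is compensated by replacing crust with mantle at the base: d (ρ_c − ρ_w) = a (ρ_m − ρ_c).
a = d (ρ_c − ρ_w)/(ρ_m − ρ_c) = 3600 m × 1.78/0.44 = 14600 m.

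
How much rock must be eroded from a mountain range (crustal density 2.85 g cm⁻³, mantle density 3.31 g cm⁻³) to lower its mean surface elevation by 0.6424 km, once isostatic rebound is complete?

4.62 km

Net drop Δ = e − u = e − e ρ_c/ρ_m = e (ρ_m − ρ_c)/ρ_m.
e = Δ ρ_m/(ρ_m − ρ_c) = 0.6424 km × 3.31/0.46 = 4.62 km.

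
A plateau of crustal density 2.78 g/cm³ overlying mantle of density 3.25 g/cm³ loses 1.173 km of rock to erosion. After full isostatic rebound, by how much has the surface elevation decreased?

Rebound u = e ρ_c/ρ_m = 1.173 km × 2.78/3.25 = 1.003 km.
Net surface drop = e − u = 1.173 km − 1.003 km = e (ρ_m − ρ_c)/ρ_m = 0.17 km.

0.17 km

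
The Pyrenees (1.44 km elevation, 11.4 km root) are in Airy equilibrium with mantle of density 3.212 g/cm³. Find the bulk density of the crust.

2.85 g/cm³

ρ_c h = (ρ_m − ρ_c) r → ρ_c (h + r) = ρ_m r → ρ_c = ρ_m r / (h + r).
ρ_c = 3.212 × 11.4 km / (1.44 km + 11.4 km) = 2.85 g/cm³.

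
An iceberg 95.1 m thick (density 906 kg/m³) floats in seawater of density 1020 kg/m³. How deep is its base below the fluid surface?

84.5 m

Draft d = t ρ_obj/ρ_fluid = 95.1 m × 906/1020 = 84.5 m.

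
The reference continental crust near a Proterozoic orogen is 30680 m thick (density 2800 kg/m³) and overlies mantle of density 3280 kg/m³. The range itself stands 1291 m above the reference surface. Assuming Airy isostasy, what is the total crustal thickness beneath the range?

39500 m

Root depth r = h ρ_c / (ρ_m − ρ_c) = 1291 m × 2800 / 480 = 7531 m.
Total thickness = T + h + r = 30680 m + 1291 m + 7531 m = 39500 m.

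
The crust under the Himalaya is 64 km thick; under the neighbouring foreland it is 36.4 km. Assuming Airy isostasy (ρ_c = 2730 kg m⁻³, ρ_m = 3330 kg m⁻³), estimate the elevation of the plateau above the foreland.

4.97 km

Excess crust Δ = 64 km − 36.4 km = 27.6 km, split between elevation h and root r with h + r = Δ.
Airy balance ρ_c h = (ρ_m − ρ_c) r gives r = h ρ_c/(ρ_m − ρ_c), so h (1 + ρ_c/(ρ_m − ρ_c)) = Δ, i.e. h = Δ (ρ_m − ρ_c)/ρ_m.
h = 27.6 km × 600/3330 = 4.97 km.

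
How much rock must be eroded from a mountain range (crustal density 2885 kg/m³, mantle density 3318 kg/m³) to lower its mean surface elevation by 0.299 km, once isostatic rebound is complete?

2.29 km

Net drop Δ = e − u = e − e ρ_c/ρ_m = e (ρ_m − ρ_c)/ρ_m.
e = Δ ρ_m/(ρ_m − ρ_c) = 0.299 km × 3318/433 = 2.29 km.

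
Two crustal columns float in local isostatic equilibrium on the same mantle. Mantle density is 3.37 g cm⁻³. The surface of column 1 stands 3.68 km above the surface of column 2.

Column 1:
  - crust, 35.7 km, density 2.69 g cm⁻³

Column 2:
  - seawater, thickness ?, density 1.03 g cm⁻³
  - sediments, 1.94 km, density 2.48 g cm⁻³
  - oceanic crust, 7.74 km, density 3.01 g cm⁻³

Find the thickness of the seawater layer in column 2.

3.15 km

Take the compensation level at the base of the deeper column (depth z_c below the surface of column 1) and equate Σ ρ_i t_i down to z_c; mantle fills any gap and the z_c terms cancel.
Column 1: 35.7×2.69 + (z_c − 35.7)×3.37
Column 2: 3.68×0 + x×1.03 + 1.94×2.48 + 7.74×3.01 + (z_c − 3.68 − 9.68 − x)×3.37
The z_c×3.37 term appears on both sides and cancels. Collect the known terms of each column as K = Σ(ρt)_known − 3.37 × (depth of known layers): K_1 = 96.033 − 3.37×35.7 = −24.276; K_2 = 28.1086 − 3.37×(3.68 + 9.68) = −16.9146.
Balance: K_1 = K_2 − x×(3.37 − 1.03), so x = (K_2 − K_1)/(3.37 − 1.03) = 7.3614/2.34 = 3.15 km.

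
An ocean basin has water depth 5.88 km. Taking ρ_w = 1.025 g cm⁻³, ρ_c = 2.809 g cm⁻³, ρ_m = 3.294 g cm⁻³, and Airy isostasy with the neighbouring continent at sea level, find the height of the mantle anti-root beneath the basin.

21.6 km

By Archimedes' principle applied to the lithosphere: replacing crust with seawater at the top is compensated by replacing crust with mantle at the base: d (ρ_c − ρ_w) = a (ρ_m − ρ_c).
a = d (ρ_c − ρ_w)/(ρ_m − ρ_c) = 5.88 km × 1.784/0.485 = 21.6 km.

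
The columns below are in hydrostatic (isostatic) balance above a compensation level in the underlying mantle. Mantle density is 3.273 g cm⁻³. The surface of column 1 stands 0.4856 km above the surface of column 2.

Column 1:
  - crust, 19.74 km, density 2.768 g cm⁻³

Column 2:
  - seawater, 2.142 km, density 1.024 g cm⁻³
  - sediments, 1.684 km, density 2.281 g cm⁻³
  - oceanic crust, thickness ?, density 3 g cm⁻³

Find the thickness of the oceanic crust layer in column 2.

Take the compensation level at the base of the deeper column (depth z_c below the surface of column 1) and equate Σ ρ_i t_i down to z_c; mantle fills any gap and the z_c terms cancel.
Column 1: 19.74×2.768 + (z_c − 19.74)×3.273
Column 2: 0.4856×0 + 2.142×1.024 + 1.684×2.281 + x×3 + (z_c − 0.4856 − 3.826 − x)×3.273
The z_c×3.273 term appears on both sides and cancels. Collect the known terms of each column as K = Σ(ρt)_known − 3.273 × (depth of known layers): K_1 = 54.64032 − 3.273×19.74 = −9.9687; K_2 = 6.034612 − 3.273×(0.4856 + 3.826) = −8.0772548.
Balance: K_1 = K_2 − x×(3.273 − 3), so x = (K_2 − K_1)/(3.273 − 3) = 1.89145/0.273 = 6.93 km.

6.93 km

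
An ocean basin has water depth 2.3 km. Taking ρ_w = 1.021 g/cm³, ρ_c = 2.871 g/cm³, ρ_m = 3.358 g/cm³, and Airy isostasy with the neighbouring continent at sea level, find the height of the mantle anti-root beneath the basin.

For local isostatic compensation: replacing crust with seawater at the top is compensated by replacing crust with mantle at the base: d (ρ_c − ρ_w) = a (ρ_m − ρ_c).
a = d (ρ_c − ρ_w)/(ρ_m − ρ_c) = 2.3 km × 1.85/0.487 = 8.74 km.

8.74 km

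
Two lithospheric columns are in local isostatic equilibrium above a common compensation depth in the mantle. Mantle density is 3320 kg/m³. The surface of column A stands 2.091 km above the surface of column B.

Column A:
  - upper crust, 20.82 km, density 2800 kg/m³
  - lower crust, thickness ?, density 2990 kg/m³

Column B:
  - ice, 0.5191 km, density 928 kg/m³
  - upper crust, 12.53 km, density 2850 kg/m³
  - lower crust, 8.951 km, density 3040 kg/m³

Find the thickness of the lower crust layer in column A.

17.4 km

Take the compensation level at the base of the deeper column (depth z_c below the surface of column A) and equate Σ ρ_i t_i down to z_c; mantle fills any gap and the z_c terms cancel.
Column A: 20.82×2800 + x×2990 + (z_c − 20.82 − x)×3320
Column B: 2.091×0 + 0.5191×928 + 12.53×2850 + 8.951×3040 + (z_c − 2.091 − 22.0001)×3320
The z_c×3320 term appears on both sides and cancels. Collect the known terms of each column as K = Σ(ρt)_known − 3320 × (depth of known layers): K_A = 58296 − 3320×20.82 = −10826.4; K_B = 63403.2648 − 3320×(2.091 + 22.0001) = −16579.1872.
Balance: K_A − x×(3320 − 2990) = K_B, so x = (K_A − K_B)/(3320 − 2990) = 5752.79/330 = 17.4 km.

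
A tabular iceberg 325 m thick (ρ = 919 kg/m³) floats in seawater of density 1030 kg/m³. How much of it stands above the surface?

35 m

Floating equilibrium: submerged depth d = t ρ_obj/ρ_fluid = 325 m × 919/1030 = 290 m.
Freeboard = t − d = 325 m − 290 m = 35 m.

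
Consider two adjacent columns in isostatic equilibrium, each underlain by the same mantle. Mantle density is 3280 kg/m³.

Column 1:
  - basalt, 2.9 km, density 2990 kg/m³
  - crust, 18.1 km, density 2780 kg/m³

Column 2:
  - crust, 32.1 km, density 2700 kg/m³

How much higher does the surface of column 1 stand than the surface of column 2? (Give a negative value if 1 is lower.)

−2.66 km

For any compensation level in the mantle, the mantle terms cancel and isostasy reduces to e = (Σt_1 − Σt_2) − (Σ(ρt)_1 − Σ(ρt)_2) / ρ_m.
Σt_1 = 21 km; Σt_2 = 32.1 km; Σ(ρt)_1 = 58989; Σ(ρt)_2 = 86670 (in km·kg/m³).
e = (21 − 32.1) − (58989 − 86670) / 3280 = −2.66 km.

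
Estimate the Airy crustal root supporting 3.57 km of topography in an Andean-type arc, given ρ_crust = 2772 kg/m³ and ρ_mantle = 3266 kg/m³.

Equating mass per unit area of the two columns: the weight of the topography is balanced by the buoyancy of the root, ρ_c h = (ρ_m − ρ_c) r.
r = h · ρ_c / (ρ_m − ρ_c) = 3.57 km × 2772 / (3266 − 2772) = 20 km.

20 km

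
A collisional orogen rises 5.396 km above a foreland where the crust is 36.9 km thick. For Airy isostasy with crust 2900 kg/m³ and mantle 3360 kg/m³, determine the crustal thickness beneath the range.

Root depth r = h ρ_c / (ρ_m − ρ_c) = 5.396 km × 2900 / 460 = 34.02 km.
Total thickness = T + h + r = 36.9 km + 5.396 km + 34.02 km = 76.3 km.

76.3 km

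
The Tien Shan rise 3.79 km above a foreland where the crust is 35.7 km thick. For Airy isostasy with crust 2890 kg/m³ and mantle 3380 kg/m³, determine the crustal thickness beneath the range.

Root depth r = h ρ_c / (ρ_m − ρ_c) = 3.79 km × 2890 / 490 = 22.35 km.
Total thickness = T + h + r = 35.7 km + 3.79 km + 22.35 km = 61.8 km.

61.8 km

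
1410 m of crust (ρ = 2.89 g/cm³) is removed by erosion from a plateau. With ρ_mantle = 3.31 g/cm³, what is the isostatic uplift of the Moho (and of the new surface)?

1230 m

Unloading: uplift u = e ρ_c/ρ_m = 1410 m × 2.89/3.31 = 1230 m.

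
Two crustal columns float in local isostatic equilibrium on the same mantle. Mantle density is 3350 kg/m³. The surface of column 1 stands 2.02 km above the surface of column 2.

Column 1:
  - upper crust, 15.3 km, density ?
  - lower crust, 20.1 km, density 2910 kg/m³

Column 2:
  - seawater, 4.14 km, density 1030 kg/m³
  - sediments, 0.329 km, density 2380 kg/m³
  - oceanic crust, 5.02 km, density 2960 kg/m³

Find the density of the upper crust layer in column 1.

Take the compensation level at the base of the deeper column (depth z_c below the surface of column 1) and equate Σ ρ_i t_i down to z_c; mantle fills any gap and the z_c terms cancel.
Column 1: 15.3×ρ + 20.1×2910 + (z_c − 35.4)×3350
Column 2: 2.02×0 + 4.14×1030 + 0.329×2380 + 5.02×2960 + (z_c − 2.02 − 9.489)×3350
The z_c×3350 term appears on both sides and cancels. Collect the known terms of each column as K = Σ(ρt)_known − 3350 × (depth of known layers): K_1 = 58491 − 3350×35.4 = −60099; K_2 = 19906.42 − 3350×(2.02 + 9.489) = −18648.73.
Balance: K_1 + 15.3×ρ = K_2, so ρ = (K_2 − K_1)/15.3 = 41450.3/15.3 = 2710 kg/m³.

2710 kg/m³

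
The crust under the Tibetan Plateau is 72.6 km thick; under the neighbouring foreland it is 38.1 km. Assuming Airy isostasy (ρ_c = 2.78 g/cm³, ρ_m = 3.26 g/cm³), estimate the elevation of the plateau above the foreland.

Excess crust Δ = 72.6 km − 38.1 km = 34.5 km, split between elevation h and root r with h + r = Δ.
Airy balance ρ_c h = (ρ_m − ρ_c) r gives r = h ρ_c/(ρ_m − ρ_c), so h (1 + ρ_c/(ρ_m − ρ_c)) = Δ, i.e. h = Δ (ρ_m − ρ_c)/ρ_m.
h = 34.5 km × 0.48/3.26 = 5.08 km.

5.08 km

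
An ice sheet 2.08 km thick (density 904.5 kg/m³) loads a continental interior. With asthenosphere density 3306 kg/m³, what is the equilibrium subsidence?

0.569 km

For local isostatic compensation: the ice load ρ_ice t is balanced by mantle displaced below, ρ_m s.
s = t ρ_ice / ρ_m = 2.08 km × 904.5/3306 = 0.569 km.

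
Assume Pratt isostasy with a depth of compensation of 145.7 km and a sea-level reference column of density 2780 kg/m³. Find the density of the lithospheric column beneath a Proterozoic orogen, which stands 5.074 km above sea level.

Pratt balance: ρ_ref D = ρ (D + h).
ρ = ρ_ref D/(D + h) = 2780 × 145.7 km/(145.7 km + 5.074 km) = 2690 kg/m³.

2690 kg/m³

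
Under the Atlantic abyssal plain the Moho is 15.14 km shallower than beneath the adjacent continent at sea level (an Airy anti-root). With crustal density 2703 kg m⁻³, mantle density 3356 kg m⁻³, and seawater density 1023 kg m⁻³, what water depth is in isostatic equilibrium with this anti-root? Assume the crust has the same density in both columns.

5.88 km

Replacing a thickness d of crust by seawater at the top must be balanced by replacing crust with mantle at the base: d (ρ_c − ρ_w) = a (ρ_m − ρ_c).
d = a (ρ_m − ρ_c)/(ρ_c − ρ_w) = 15.14 km × 653/1680 = 5.88 km.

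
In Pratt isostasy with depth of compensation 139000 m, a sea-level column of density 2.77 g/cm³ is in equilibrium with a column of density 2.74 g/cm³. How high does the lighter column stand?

ρ_ref D = ρ (D + h) → h = D (ρ_ref − ρ)/ρ.
h = 139000 m × (2.77 − 2.74)/2.74 = 1520 m.

1520 m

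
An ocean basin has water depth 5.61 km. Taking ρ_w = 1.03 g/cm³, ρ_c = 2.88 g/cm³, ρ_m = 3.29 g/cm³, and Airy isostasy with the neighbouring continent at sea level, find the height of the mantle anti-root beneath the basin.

Isostatic balance requires: replacing crust with seawater at the top is compensated by replacing crust with mantle at the base: d (ρ_c − ρ_w) = a (ρ_m − ρ_c).
a = d (ρ_c − ρ_w)/(ρ_m − ρ_c) = 5.61 km × 1.85/0.41 = 25.3 km.

25.3 km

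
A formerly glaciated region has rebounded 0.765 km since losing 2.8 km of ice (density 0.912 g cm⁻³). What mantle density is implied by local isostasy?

3.34 g cm⁻³

ρ_m = ρ_ice t / u = 0.912 × 2.8 km/0.765 km = 3.34 g cm⁻³.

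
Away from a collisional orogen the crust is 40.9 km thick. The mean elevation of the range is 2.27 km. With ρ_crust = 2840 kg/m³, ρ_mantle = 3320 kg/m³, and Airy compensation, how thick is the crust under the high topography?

Root depth r = h ρ_c / (ρ_m − ρ_c) = 2.27 km × 2840 / 480 = 13.43 km.
Total thickness = T + h + r = 40.9 km + 2.27 km + 13.43 km = 56.6 km.

56.6 km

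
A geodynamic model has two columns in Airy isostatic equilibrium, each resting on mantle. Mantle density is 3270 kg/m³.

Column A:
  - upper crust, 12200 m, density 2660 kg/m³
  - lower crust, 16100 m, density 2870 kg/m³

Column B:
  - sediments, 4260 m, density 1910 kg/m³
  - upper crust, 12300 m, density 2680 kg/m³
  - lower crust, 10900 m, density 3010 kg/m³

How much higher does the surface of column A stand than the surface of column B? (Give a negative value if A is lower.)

−612 m

For any compensation level in the mantle, the mantle terms cancel and isostasy reduces to e = (Σt_A − Σt_B) − (Σ(ρt)_A − Σ(ρt)_B) / ρ_m.
Σt_A = 28300 m; Σt_B = 27460 m; Σ(ρt)_A = 78659000; Σ(ρt)_B = 73909600 (in m·kg/m³).
e = (28300 − 27460) − (78659000 − 73909600) / 3270 = −612 m.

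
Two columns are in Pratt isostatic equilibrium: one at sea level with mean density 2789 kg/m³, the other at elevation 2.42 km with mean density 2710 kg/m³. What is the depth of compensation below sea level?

83 km

ρ_ref D = ρ (D + h) → D (ρ_ref − ρ) = ρ h.
D = ρ h/(ρ_ref − ρ) = 2710 × 2.42 km/(2789 − 2710) = 83 km.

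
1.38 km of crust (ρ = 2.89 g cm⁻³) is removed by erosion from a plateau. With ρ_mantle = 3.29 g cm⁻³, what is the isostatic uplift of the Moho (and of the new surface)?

1.21 km

Unloading: uplift u = e ρ_c/ρ_m = 1.38 km × 2.89/3.29 = 1.21 km.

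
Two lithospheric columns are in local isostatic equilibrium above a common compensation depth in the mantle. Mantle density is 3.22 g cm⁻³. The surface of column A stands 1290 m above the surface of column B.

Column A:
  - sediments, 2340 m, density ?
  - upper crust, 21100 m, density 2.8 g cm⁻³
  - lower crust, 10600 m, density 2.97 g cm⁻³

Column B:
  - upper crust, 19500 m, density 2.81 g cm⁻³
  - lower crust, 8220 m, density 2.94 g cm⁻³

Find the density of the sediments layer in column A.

Take the compensation level at the base of the deeper column (depth z_c below the surface of column A) and equate Σ ρ_i t_i down to z_c; mantle fills any gap and the z_c terms cancel.
Column A: 2340×ρ + 21100×2.8 + 10600×2.97 + (z_c − 34040)×3.22
Column B: 1290×0 + 19500×2.81 + 8220×2.94 + (z_c − 1290 − 27720)×3.22
The z_c×3.22 term appears on both sides and cancels. Collect the known terms of each column as K = Σ(ρt)_known − 3.22 × (depth of known layers): K_A = 90562 − 3.22×34040 = −19046.8; K_B = 78961.8 − 3.22×(1290 + 27720) = −14450.4.
Balance: K_A + 2340×ρ = K_B, so ρ = (K_B − K_A)/2340 = 4596.4/2340 = 1.96 g cm⁻³.

1.96 g cm⁻³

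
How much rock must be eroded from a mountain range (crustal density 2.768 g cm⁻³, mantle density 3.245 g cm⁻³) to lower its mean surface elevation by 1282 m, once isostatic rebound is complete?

Net drop Δ = e − u = e − e ρ_c/ρ_m = e (ρ_m − ρ_c)/ρ_m.
e = Δ ρ_m/(ρ_m − ρ_c) = 1282 m × 3.245/0.477 = 8720 m.

8720 m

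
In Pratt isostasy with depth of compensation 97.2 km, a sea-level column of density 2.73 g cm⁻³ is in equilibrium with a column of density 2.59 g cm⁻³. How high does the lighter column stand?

5.25 km

ρ_ref D = ρ (D + h) → h = D (ρ_ref − ρ)/ρ.
h = 97.2 km × (2.73 − 2.59)/2.59 = 5.25 km.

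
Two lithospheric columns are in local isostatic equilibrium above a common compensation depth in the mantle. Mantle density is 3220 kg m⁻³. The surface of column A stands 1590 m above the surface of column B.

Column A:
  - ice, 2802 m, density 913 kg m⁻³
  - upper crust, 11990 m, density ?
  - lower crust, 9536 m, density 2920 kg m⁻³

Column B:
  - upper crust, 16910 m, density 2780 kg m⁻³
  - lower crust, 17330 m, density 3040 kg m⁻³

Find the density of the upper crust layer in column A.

Take the compensation level at the base of the deeper column (depth z_c below the surface of column A) and equate Σ ρ_i t_i down to z_c; mantle fills any gap and the z_c terms cancel.
Column A: 2802×913 + 11990×ρ + 9536×2920 + (z_c − 24328)×3220
Column B: 1590×0 + 16910×2780 + 17330×3040 + (z_c − 1590 − 34240)×3220
The z_c×3220 term appears on both sides and cancels. Collect the known terms of each column as K = Σ(ρt)_known − 3220 × (depth of known layers): K_A = 30403346 − 3220×24328 = −47932814; K_B = 99693000 − 3220×(1590 + 34240) = −15679600.
Balance: K_A + 11990×ρ = K_B, so ρ = (K_B − K_A)/11990 = 32253200/11990 = 2690 kg m⁻³.

2690 kg m⁻³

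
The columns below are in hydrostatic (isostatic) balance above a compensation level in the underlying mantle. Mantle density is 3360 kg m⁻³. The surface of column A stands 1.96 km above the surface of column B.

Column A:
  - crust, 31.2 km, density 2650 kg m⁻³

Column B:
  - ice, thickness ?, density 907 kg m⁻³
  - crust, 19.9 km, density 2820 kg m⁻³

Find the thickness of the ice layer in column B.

Take the compensation level at the base of the deeper column (depth z_c below the surface of column A) and equate Σ ρ_i t_i down to z_c; mantle fills any gap and the z_c terms cancel.
Column A: 31.2×2650 + (z_c − 31.2)×3360
Column B: 1.96×0 + x×907 + 19.9×2820 + (z_c − 1.96 − 19.9 − x)×3360
The z_c×3360 term appears on both sides and cancels. Collect the known terms of each column as K = Σ(ρt)_known − 3360 × (depth of known layers): K_A = 82680 − 3360×31.2 = −22152; K_B = 56118 − 3360×(1.96 + 19.9) = −17331.6.
Balance: K_A = K_B − x×(3360 − 907), so x = (K_B − K_A)/(3360 − 907) = 4820.4/2453 = 1.97 km.

1.97 km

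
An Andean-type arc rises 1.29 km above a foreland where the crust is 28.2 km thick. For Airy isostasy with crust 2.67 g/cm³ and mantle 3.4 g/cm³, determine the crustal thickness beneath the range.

Root depth r = h ρ_c / (ρ_m − ρ_c) = 1.29 km × 2.67 / 0.73 = 4.718 km.
Total thickness = T + h + r = 28.2 km + 1.29 km + 4.718 km = 34.2 km.

34.2 km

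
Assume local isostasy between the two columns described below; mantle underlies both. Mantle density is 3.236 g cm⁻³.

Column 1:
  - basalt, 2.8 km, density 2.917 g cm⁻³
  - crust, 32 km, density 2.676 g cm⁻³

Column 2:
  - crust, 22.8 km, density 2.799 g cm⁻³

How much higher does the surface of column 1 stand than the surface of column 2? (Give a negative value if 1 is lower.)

2.73 km

For any compensation level in the mantle, the mantle terms cancel and isostasy reduces to e = (Σt_1 − Σt_2) − (Σ(ρt)_1 − Σ(ρt)_2) / ρ_m.
Σt_1 = 34.8 km; Σt_2 = 22.8 km; Σ(ρt)_1 = 93.7996; Σ(ρt)_2 = 63.8172 (in km·g cm⁻³).
e = (34.8 − 22.8) − (93.7996 − 63.8172) / 3.236 = 2.73 km.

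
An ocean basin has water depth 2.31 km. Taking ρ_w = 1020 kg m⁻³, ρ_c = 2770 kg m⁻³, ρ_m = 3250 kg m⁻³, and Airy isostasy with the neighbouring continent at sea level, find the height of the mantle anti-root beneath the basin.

In Airy isostatic equilibrium: replacing crust with seawater at the top is compensated by replacing crust with mantle at the base: d (ρ_c − ρ_w) = a (ρ_m − ρ_c).
a = d (ρ_c − ρ_w)/(ρ_m − ρ_c) = 2.31 km × 1750/480 = 8.42 km.

8.42 km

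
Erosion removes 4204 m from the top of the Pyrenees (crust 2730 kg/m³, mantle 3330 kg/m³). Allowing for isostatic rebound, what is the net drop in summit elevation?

757 m

Rebound u = e ρ_c/ρ_m = 4204 m × 2730/3330 = 3447 m.
Net surface drop = e − u = 4204 m − 3447 m = e (ρ_m − ρ_c)/ρ_m = 757 m.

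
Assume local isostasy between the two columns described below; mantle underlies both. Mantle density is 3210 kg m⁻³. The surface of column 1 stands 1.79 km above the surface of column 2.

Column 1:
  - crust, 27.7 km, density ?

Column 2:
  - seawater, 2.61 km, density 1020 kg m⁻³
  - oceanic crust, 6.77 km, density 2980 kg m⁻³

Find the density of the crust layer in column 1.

2740 kg m⁻³

Take the compensation level at the base of the deeper column (depth z_c below the surface of column 1) and equate Σ ρ_i t_i down to z_c; mantle fills any gap and the z_c terms cancel.
Column 1: 27.7×ρ + (z_c − 27.7)×3210
Column 2: 1.79×0 + 2.61×1020 + 6.77×2980 + (z_c − 1.79 − 9.38)×3210
The z_c×3210 term appears on both sides and cancels. Collect the known terms of each column as K = Σ(ρt)_known − 3210 × (depth of known layers): K_1 = 0 − 3210×27.7 = −88917; K_2 = 22836.8 − 3210×(1.79 + 9.38) = −13018.9.
Balance: K_1 + 27.7×ρ = K_2, so ρ = (K_2 − K_1)/27.7 = 75898.1/27.7 = 2740 kg m⁻³.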